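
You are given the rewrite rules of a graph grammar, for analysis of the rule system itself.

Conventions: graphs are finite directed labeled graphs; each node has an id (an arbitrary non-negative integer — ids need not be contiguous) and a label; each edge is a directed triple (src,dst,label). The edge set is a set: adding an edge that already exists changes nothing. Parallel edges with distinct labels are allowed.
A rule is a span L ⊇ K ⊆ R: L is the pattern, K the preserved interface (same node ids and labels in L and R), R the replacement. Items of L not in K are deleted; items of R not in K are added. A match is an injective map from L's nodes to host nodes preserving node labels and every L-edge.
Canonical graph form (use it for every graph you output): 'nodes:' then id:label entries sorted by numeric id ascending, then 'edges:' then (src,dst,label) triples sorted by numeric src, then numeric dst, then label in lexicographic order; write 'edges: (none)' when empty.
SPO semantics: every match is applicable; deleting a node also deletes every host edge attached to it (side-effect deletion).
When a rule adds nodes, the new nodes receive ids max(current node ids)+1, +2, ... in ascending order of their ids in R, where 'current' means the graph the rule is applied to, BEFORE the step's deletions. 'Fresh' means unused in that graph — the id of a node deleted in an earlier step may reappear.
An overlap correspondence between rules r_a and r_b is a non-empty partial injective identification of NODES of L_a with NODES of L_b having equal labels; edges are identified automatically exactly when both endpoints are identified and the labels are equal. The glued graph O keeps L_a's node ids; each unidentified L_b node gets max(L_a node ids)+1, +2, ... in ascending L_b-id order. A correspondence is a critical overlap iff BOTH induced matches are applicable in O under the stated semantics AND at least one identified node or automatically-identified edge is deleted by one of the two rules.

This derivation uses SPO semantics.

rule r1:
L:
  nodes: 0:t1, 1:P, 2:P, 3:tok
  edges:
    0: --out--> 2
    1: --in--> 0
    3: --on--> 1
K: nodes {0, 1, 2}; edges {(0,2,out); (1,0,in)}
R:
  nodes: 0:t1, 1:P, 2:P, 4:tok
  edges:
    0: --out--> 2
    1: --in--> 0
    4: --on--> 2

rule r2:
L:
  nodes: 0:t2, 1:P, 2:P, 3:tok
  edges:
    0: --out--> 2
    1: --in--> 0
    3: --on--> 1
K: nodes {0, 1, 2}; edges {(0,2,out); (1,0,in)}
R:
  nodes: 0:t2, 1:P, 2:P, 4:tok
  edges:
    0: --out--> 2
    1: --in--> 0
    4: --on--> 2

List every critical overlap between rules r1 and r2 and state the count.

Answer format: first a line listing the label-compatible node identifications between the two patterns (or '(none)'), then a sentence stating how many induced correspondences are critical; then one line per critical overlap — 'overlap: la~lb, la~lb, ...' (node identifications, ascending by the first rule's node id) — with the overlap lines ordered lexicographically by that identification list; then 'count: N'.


label-compatible node identifications between L(r1) and L(r2): 1~1, 1~2, 2~1, 2~2, 3~3
7 of the induced correspondences are critical overlaps of r1 and r2.
overlap: 1~1, 2~2, 3~3
overlap: 1~1, 3~3
overlap: 1~2, 2~1, 3~3
overlap: 1~2, 3~3
overlap: 2~1, 3~3
overlap: 2~2, 3~3
overlap: 3~3
count: 7


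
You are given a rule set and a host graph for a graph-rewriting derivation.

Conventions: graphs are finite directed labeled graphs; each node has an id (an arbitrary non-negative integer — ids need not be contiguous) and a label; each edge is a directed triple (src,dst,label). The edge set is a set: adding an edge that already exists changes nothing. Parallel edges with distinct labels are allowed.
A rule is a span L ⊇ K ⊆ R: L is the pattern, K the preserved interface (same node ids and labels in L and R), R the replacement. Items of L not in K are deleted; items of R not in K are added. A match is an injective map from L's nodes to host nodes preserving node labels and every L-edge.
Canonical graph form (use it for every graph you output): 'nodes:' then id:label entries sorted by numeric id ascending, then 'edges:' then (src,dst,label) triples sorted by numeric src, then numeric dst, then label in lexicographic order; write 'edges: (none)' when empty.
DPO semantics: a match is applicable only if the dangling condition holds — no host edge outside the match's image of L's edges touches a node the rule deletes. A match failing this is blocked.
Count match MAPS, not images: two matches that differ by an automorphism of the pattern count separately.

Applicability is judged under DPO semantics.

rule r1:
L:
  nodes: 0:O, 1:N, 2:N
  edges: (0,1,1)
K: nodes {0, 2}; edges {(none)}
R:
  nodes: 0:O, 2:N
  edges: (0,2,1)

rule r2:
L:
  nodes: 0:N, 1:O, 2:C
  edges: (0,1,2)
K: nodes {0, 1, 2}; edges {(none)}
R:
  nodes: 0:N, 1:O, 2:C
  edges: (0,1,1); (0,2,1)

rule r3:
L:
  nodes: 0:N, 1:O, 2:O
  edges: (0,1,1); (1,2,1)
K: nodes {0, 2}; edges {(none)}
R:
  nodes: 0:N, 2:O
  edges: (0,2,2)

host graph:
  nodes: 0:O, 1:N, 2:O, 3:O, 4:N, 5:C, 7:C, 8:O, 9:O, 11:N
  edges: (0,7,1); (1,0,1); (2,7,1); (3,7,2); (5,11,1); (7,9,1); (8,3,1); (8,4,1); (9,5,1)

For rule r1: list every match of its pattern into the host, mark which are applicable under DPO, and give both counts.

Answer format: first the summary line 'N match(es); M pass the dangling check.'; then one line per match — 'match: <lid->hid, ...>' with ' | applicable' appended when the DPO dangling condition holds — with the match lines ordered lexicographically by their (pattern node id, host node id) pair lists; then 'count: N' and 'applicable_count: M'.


2 match(es); 2 pass the dangling check.
match: 0->8, 1->4, 2->1 | applicable
match: 0->8, 1->4, 2->11 | applicable
count: 2
applicable_count: 2


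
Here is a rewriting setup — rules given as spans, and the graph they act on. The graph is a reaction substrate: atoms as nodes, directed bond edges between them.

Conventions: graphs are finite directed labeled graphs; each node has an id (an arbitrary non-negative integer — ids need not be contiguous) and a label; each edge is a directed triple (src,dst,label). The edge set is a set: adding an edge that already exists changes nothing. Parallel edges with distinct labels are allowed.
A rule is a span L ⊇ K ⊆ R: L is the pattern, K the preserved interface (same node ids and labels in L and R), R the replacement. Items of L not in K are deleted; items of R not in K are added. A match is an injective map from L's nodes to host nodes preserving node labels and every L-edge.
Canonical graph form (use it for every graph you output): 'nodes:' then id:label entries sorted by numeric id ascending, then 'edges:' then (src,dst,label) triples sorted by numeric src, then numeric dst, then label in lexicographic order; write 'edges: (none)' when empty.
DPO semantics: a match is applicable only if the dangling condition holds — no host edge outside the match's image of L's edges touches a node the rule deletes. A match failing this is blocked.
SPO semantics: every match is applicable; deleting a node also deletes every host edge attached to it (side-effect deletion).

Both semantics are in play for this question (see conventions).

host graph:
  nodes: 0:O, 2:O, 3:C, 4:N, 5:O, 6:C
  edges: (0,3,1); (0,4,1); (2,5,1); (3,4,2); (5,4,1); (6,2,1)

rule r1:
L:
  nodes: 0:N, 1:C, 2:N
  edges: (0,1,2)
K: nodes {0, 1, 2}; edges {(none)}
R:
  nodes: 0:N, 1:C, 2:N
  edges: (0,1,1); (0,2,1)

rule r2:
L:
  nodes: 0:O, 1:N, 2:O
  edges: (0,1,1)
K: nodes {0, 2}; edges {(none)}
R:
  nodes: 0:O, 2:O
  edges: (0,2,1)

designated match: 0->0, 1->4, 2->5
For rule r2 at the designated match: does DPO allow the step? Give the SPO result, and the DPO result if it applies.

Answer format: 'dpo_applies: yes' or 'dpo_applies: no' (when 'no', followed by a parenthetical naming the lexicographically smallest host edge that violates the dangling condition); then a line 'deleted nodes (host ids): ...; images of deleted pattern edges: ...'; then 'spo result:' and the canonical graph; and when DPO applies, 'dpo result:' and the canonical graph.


dpo_applies: no
(the rule deletes node 4, which keeps host edge (3,4,2) outside the match image — the dangling condition fails, DPO blocks; SPO proceeds and side-deletes such edges)
deleted nodes (host ids): 4; images of deleted pattern edges: (0,4,1)
spo result:
nodes: 0:O, 2:O, 3:C, 5:O, 6:C
edges: (0,3,1); (0,5,1); (2,5,1); (6,2,1)


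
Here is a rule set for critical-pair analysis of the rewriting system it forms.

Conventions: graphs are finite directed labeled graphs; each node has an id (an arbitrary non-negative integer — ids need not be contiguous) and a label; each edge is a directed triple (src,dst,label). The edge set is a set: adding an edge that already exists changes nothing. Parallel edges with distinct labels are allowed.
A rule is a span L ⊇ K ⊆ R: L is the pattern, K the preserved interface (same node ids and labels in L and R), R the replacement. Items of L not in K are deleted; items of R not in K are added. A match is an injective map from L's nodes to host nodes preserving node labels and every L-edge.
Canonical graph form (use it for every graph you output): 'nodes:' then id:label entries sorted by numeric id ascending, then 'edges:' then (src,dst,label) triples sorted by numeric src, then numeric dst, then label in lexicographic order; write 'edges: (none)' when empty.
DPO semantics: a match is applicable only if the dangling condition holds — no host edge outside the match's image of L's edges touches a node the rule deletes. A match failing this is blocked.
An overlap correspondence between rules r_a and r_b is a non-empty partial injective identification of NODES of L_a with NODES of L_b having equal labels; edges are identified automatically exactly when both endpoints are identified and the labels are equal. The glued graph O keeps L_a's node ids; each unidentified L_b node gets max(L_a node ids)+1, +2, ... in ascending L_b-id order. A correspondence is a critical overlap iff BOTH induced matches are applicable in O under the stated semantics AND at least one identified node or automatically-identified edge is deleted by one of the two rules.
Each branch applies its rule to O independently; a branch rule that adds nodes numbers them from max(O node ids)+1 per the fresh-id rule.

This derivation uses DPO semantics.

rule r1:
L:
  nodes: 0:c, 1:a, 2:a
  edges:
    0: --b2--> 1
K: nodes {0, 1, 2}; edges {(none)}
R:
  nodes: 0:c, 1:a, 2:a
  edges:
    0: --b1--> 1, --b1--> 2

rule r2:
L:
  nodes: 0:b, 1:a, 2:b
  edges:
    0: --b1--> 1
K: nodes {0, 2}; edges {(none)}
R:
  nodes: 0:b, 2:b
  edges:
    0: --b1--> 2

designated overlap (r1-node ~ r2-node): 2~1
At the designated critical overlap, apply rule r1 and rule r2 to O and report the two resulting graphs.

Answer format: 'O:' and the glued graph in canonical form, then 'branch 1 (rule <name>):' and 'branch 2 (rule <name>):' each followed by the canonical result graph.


O:
nodes: 0:c, 1:a, 2:a, 3:b, 4:b
edges: (0,1,b2); (3,2,b1)
branch 1 (rule r1):
nodes: 0:c, 1:a, 2:a, 3:b, 4:b
edges: (0,1,b1); (0,2,b1); (3,2,b1)
branch 2 (rule r2):
nodes: 0:c, 1:a, 3:b, 4:b
edges: (0,1,b2); (3,4,b1)


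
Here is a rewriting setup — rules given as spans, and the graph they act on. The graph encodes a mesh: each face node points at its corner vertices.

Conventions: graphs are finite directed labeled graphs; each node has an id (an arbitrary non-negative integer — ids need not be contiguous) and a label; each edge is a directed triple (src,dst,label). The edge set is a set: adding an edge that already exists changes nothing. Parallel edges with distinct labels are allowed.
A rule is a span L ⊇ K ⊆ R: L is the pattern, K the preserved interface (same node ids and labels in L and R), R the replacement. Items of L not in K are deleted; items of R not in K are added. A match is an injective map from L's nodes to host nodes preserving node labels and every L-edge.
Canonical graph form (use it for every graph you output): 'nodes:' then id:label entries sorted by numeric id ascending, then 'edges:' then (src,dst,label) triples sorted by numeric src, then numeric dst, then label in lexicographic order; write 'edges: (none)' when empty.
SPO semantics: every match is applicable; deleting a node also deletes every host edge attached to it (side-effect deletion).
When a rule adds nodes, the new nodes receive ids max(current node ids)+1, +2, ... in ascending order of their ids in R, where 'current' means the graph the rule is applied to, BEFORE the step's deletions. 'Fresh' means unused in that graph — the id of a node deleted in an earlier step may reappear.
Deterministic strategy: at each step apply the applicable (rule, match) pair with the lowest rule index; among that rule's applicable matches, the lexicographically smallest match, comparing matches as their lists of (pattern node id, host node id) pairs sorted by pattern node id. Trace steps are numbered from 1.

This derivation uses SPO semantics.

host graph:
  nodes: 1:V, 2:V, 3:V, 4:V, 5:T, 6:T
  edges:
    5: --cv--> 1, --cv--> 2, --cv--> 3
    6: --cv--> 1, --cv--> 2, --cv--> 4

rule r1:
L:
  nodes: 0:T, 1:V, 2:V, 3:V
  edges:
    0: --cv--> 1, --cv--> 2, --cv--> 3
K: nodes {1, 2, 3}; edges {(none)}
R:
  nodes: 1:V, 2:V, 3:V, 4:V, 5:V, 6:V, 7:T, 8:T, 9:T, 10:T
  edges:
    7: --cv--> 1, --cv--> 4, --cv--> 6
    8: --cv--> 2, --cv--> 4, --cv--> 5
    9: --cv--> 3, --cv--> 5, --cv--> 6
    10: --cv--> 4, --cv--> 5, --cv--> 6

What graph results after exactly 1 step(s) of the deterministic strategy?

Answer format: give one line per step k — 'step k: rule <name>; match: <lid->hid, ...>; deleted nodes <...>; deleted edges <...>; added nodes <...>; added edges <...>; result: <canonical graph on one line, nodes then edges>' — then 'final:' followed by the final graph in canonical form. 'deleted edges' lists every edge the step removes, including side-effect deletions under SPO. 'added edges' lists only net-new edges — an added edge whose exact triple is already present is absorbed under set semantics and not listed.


step 1: rule r1; match: 0->5, 1->1, 2->2, 3->3; deleted nodes 5; deleted edges (5,1,cv); (5,2,cv); (5,3,cv); added nodes 7, 8, 9, 10, 11, 12, 13; added edges (10,1,cv); (10,7,cv); (10,9,cv); (11,2,cv); (11,7,cv); (11,8,cv); (12,3,cv); (12,8,cv); (12,9,cv); (13,7,cv); (13,8,cv); (13,9,cv); result: nodes: 1:V, 2:V, 3:V, 4:V, 6:T, 7:V, 8:V, 9:V, 10:T, 11:T, 12:T, 13:T edges: (6,1,cv); (6,2,cv); (6,4,cv); (10,1,cv); (10,7,cv); (10,9,cv); (11,2,cv); (11,7,cv); (11,8,cv); (12,3,cv); (12,8,cv); (12,9,cv); (13,7,cv); (13,8,cv); (13,9,cv)
final:
nodes: 1:V, 2:V, 3:V, 4:V, 6:T, 7:V, 8:V, 9:V, 10:T, 11:T, 12:T, 13:T
edges: (6,1,cv); (6,2,cv); (6,4,cv); (10,1,cv); (10,7,cv); (10,9,cv); (11,2,cv); (11,7,cv); (11,8,cv); (12,3,cv); (12,8,cv); (12,9,cv); (13,7,cv); (13,8,cv); (13,9,cv)


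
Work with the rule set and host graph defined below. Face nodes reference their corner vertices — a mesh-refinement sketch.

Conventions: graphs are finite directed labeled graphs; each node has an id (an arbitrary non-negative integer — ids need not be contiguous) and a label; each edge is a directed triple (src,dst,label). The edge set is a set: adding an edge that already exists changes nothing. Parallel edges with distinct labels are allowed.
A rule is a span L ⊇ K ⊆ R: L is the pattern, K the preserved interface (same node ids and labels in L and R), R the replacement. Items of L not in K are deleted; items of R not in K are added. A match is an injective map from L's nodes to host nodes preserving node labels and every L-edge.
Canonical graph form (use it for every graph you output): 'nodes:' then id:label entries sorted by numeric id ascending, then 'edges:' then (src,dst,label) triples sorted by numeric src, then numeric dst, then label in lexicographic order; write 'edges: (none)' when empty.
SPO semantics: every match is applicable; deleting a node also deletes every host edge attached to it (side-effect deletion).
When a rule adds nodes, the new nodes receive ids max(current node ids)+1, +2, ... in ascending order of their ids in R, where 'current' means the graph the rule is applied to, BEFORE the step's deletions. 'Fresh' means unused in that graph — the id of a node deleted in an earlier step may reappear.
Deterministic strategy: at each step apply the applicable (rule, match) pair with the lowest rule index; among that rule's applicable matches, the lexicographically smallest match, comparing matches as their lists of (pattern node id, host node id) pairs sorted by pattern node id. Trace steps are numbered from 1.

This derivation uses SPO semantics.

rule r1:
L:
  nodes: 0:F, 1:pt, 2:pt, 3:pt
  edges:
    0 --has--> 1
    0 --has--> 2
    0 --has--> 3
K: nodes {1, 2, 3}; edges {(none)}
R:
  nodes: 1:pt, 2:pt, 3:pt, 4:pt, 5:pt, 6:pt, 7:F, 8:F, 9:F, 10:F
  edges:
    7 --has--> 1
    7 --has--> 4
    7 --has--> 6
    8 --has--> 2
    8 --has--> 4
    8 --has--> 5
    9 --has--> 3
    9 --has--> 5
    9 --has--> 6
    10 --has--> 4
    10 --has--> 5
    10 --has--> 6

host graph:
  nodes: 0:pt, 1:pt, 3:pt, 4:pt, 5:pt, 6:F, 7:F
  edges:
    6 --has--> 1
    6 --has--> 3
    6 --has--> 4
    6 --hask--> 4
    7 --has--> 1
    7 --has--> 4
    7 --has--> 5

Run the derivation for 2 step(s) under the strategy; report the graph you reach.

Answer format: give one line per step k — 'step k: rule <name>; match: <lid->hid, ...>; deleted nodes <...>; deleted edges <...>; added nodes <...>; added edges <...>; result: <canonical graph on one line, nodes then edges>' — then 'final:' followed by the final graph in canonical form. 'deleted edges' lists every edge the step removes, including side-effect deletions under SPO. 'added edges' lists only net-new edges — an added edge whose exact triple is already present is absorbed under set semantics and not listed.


step 1: rule r1; match: 0->6, 1->1, 2->3, 3->4; deleted nodes 6; deleted edges (6,1,has); (6,3,has); (6,4,has); (6,4,hask); added nodes 8, 9, 10, 11, 12, 13, 14; added edges (11,1,has); (11,8,has); (11,10,has); (12,3,has); (12,8,has); (12,9,has); (13,4,has); (13,9,has); (13,10,has); (14,8,has); (14,9,has); (14,10,has); result: nodes: 0:pt, 1:pt, 3:pt, 4:pt, 5:pt, 7:F, 8:pt, 9:pt, 10:pt, 11:F, 12:F, 13:F, 14:F edges: (7,1,has); (7,4,has); (7,5,has); (11,1,has); (11,8,has); (11,10,has); (12,3,has); (12,8,has); (12,9,has); (13,4,has); (13,9,has); (13,10,has); (14,8,has); (14,9,has); (14,10,has)
step 2: rule r1; match: 0->7, 1->1, 2->4, 3->5; deleted nodes 7; deleted edges (7,1,has); (7,4,has); (7,5,has); added nodes 15, 16, 17, 18, 19, 20, 21; added edges (18,1,has); (18,15,has); (18,17,has); (19,4,has); (19,15,has); (19,16,has); (20,5,has); (20,16,has); (20,17,has); (21,15,has); (21,16,has); (21,17,has); result: nodes: 0:pt, 1:pt, 3:pt, 4:pt, 5:pt, 8:pt, 9:pt, 10:pt, 11:F, 12:F, 13:F, 14:F, 15:pt, 16:pt, 17:pt, 18:F, 19:F, 20:F, 21:F edges: (11,1,has); (11,8,has); (11,10,has); (12,3,has); (12,8,has); (12,9,has); (13,4,has); (13,9,has); (13,10,has); (14,8,has); (14,9,has); (14,10,has); (18,1,has); (18,15,has); (18,17,has); (19,4,has); (19,15,has); (19,16,has); (20,5,has); (20,16,has); (20,17,has); (21,15,has); (21,16,has); (21,17,has)
final:
nodes: 0:pt, 1:pt, 3:pt, 4:pt, 5:pt, 8:pt, 9:pt, 10:pt, 11:F, 12:F, 13:F, 14:F, 15:pt, 16:pt, 17:pt, 18:F, 19:F, 20:F, 21:F
edges: (11,1,has); (11,8,has); (11,10,has); (12,3,has); (12,8,has); (12,9,has); (13,4,has); (13,9,has); (13,10,has); (14,8,has); (14,9,has); (14,10,has); (18,1,has); (18,15,has); (18,17,has); (19,4,has); (19,15,has); (19,16,has); (20,5,has); (20,16,has); (20,17,has); (21,15,has); (21,16,has); (21,17,has)


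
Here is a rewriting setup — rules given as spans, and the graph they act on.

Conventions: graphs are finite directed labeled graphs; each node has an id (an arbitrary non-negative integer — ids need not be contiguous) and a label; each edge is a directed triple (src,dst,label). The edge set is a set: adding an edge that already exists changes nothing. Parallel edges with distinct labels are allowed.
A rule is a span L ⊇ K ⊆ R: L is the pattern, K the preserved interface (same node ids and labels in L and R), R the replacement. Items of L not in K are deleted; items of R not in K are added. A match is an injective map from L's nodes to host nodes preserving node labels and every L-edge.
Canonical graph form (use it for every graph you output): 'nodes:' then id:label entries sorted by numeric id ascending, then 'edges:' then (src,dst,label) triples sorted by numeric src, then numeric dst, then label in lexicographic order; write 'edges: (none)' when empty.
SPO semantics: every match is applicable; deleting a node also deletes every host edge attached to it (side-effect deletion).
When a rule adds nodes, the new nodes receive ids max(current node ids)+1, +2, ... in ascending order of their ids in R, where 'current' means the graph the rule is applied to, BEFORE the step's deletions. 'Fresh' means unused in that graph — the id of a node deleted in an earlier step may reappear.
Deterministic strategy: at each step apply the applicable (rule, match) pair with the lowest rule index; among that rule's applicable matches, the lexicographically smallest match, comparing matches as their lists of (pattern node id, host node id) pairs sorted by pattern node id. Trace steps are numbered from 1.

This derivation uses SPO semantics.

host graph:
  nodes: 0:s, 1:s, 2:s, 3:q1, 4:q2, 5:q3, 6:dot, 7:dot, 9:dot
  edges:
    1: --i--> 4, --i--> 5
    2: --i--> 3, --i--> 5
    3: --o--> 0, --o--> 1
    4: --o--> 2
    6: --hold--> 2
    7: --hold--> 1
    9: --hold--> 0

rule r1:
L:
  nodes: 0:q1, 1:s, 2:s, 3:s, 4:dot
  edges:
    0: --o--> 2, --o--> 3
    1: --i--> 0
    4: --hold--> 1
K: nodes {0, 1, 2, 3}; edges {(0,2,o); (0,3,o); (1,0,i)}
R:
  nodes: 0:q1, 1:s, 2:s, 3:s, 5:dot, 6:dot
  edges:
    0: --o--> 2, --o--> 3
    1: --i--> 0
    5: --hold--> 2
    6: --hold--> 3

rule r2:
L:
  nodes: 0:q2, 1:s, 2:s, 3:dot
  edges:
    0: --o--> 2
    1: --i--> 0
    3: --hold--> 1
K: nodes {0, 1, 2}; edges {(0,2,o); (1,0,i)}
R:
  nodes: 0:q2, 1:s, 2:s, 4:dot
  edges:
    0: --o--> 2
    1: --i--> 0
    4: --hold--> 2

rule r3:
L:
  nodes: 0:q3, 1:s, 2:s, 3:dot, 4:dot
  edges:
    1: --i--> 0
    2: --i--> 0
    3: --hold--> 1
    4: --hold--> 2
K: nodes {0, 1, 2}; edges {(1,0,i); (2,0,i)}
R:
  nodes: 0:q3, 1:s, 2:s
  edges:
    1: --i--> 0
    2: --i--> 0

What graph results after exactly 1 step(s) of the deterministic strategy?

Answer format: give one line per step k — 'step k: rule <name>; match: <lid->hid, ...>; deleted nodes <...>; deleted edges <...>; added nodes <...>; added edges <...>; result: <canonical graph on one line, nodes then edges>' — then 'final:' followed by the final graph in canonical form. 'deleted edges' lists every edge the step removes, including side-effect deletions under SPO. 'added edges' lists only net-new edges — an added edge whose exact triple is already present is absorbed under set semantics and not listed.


step 1: rule r1; match: 0->3, 1->2, 2->0, 3->1, 4->6; deleted nodes 6; deleted edges (6,2,hold); added nodes 10, 11; added edges (10,0,hold); (11,1,hold); result: nodes: 0:s, 1:s, 2:s, 3:q1, 4:q2, 5:q3, 7:dot, 9:dot, 10:dot, 11:dot edges: (1,4,i); (1,5,i); (2,3,i); (2,5,i); (3,0,o); (3,1,o); (4,2,o); (7,1,hold); (9,0,hold); (10,0,hold); (11,1,hold)
final:
nodes: 0:s, 1:s, 2:s, 3:q1, 4:q2, 5:q3, 7:dot, 9:dot, 10:dot, 11:dot
edges: (1,4,i); (1,5,i); (2,3,i); (2,5,i); (3,0,o); (3,1,o); (4,2,o); (7,1,hold); (9,0,hold); (10,0,hold); (11,1,hold)


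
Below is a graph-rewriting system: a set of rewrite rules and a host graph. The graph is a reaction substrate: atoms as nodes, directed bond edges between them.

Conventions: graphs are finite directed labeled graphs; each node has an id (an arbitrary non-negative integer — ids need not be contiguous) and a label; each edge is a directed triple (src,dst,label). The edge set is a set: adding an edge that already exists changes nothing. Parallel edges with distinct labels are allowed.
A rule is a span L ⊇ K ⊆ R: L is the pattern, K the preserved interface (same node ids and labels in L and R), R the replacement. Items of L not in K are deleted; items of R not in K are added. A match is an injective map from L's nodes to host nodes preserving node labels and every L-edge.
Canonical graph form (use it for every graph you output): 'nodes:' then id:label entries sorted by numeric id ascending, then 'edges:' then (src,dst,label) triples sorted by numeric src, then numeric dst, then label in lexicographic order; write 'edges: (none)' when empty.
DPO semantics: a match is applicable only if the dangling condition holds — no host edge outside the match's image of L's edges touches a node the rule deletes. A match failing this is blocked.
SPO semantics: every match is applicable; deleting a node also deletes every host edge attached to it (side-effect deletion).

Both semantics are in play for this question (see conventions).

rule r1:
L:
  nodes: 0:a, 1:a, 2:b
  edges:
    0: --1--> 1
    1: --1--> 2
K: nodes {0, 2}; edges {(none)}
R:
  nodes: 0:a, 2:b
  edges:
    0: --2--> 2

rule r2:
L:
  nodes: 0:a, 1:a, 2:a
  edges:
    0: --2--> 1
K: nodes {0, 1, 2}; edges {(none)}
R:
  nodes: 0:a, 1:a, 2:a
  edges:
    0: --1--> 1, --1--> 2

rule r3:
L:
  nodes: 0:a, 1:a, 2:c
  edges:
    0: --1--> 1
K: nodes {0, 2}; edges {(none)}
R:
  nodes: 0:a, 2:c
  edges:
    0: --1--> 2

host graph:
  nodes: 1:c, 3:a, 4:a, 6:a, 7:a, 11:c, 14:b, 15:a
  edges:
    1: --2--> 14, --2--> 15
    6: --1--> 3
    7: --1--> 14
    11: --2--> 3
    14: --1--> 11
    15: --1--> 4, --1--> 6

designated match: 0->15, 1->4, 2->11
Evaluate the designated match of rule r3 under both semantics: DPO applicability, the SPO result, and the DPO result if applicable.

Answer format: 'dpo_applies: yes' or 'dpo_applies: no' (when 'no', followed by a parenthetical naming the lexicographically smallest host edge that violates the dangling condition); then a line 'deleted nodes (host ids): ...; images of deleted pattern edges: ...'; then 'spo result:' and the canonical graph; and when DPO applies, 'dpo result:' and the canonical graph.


dpo_applies: yes
deleted nodes (host ids): 4; images of deleted pattern edges: (15,4,1)
spo result:
nodes: 1:c, 3:a, 6:a, 7:a, 11:c, 14:b, 15:a
edges: (1,14,2); (1,15,2); (6,3,1); (7,14,1); (11,3,2); (14,11,1); (15,6,1); (15,11,1)
dpo result:
nodes: 1:c, 3:a, 6:a, 7:a, 11:c, 14:b, 15:a
edges: (1,14,2); (1,15,2); (6,3,1); (7,14,1); (11,3,2); (14,11,1); (15,6,1); (15,11,1)


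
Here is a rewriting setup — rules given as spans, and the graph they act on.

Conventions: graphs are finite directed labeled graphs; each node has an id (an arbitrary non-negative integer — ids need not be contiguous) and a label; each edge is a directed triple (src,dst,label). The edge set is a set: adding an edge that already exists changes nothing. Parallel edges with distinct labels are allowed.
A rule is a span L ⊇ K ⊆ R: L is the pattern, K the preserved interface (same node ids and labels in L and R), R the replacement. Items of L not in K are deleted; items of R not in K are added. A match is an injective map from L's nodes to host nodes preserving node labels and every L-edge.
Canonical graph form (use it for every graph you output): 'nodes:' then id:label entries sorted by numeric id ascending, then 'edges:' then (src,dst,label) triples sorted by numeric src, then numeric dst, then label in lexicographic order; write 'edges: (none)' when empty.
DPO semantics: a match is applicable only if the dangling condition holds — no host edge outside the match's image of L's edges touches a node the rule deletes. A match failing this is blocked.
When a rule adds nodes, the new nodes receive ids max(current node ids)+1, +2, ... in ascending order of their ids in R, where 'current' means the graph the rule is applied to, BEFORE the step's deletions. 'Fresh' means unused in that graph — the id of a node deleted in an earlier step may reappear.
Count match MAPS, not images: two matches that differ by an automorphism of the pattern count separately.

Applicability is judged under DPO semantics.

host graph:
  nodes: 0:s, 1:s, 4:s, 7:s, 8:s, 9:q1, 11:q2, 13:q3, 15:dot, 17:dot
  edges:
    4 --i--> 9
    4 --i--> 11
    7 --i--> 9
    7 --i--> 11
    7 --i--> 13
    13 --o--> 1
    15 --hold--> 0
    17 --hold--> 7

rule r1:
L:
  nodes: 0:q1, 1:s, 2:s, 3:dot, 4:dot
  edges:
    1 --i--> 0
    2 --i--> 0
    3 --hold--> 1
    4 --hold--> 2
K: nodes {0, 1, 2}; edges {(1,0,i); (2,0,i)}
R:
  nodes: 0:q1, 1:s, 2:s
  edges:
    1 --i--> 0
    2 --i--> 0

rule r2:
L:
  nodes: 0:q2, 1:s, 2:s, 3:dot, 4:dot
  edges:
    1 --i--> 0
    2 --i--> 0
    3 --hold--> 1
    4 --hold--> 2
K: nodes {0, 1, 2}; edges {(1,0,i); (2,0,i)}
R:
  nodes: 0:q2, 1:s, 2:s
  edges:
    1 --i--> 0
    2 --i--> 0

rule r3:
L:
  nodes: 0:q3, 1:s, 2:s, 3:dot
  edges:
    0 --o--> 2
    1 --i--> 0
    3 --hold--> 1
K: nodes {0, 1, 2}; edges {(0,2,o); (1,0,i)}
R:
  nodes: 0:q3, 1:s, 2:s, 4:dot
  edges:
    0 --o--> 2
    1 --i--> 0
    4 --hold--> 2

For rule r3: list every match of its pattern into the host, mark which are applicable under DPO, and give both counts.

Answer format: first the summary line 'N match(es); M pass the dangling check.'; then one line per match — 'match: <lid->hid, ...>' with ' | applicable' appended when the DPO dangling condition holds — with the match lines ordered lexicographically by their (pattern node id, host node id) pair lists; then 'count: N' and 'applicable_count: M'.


1 match(es); 1 pass the dangling check.
match: 0->13, 1->7, 2->1, 3->17 | applicable
count: 1
applicable_count: 1


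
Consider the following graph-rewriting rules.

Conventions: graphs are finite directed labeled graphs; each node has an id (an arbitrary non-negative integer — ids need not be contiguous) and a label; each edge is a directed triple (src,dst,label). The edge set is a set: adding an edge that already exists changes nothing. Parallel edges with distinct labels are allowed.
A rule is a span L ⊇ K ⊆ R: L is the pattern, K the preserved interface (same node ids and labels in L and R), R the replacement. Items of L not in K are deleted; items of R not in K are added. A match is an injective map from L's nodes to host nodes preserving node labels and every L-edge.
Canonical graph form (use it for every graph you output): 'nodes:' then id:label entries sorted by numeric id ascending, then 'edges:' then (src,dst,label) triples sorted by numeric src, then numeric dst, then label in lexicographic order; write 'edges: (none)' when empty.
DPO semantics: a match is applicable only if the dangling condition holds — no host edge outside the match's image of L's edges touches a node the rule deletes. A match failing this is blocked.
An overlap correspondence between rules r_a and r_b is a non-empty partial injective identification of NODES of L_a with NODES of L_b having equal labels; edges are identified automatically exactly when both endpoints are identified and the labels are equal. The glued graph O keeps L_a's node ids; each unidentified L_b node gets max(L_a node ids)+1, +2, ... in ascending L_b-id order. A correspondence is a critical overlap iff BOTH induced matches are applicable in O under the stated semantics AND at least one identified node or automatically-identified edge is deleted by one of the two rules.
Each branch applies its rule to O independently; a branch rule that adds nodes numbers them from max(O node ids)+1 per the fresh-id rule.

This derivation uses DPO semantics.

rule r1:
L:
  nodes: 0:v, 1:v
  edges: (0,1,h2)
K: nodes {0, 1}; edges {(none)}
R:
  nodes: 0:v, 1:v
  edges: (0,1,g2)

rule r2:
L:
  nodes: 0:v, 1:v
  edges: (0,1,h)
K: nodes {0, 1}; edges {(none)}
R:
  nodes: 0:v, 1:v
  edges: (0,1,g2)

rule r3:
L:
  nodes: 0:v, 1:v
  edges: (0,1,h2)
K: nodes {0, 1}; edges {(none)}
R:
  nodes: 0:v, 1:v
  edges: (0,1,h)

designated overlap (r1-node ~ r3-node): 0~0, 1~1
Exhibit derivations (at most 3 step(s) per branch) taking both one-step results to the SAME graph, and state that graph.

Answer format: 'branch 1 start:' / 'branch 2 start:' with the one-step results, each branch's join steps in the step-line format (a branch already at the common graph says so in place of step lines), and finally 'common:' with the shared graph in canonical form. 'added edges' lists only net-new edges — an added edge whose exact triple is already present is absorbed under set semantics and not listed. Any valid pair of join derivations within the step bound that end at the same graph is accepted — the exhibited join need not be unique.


branch 1 start:
nodes: 0:v, 1:v
edges: (0,1,g2)
branch 2 start:
nodes: 0:v, 1:v
edges: (0,1,h)
branch 1: already at the common graph (0 steps)
branch 2 step 1: rule r2; match: 0->0, 1->1; deleted nodes (none); deleted edges (0,1,h); added nodes (none); added edges (0,1,g2); result: nodes: 0:v, 1:v edges: (0,1,g2)
common:
nodes: 0:v, 1:v
edges: (0,1,g2)


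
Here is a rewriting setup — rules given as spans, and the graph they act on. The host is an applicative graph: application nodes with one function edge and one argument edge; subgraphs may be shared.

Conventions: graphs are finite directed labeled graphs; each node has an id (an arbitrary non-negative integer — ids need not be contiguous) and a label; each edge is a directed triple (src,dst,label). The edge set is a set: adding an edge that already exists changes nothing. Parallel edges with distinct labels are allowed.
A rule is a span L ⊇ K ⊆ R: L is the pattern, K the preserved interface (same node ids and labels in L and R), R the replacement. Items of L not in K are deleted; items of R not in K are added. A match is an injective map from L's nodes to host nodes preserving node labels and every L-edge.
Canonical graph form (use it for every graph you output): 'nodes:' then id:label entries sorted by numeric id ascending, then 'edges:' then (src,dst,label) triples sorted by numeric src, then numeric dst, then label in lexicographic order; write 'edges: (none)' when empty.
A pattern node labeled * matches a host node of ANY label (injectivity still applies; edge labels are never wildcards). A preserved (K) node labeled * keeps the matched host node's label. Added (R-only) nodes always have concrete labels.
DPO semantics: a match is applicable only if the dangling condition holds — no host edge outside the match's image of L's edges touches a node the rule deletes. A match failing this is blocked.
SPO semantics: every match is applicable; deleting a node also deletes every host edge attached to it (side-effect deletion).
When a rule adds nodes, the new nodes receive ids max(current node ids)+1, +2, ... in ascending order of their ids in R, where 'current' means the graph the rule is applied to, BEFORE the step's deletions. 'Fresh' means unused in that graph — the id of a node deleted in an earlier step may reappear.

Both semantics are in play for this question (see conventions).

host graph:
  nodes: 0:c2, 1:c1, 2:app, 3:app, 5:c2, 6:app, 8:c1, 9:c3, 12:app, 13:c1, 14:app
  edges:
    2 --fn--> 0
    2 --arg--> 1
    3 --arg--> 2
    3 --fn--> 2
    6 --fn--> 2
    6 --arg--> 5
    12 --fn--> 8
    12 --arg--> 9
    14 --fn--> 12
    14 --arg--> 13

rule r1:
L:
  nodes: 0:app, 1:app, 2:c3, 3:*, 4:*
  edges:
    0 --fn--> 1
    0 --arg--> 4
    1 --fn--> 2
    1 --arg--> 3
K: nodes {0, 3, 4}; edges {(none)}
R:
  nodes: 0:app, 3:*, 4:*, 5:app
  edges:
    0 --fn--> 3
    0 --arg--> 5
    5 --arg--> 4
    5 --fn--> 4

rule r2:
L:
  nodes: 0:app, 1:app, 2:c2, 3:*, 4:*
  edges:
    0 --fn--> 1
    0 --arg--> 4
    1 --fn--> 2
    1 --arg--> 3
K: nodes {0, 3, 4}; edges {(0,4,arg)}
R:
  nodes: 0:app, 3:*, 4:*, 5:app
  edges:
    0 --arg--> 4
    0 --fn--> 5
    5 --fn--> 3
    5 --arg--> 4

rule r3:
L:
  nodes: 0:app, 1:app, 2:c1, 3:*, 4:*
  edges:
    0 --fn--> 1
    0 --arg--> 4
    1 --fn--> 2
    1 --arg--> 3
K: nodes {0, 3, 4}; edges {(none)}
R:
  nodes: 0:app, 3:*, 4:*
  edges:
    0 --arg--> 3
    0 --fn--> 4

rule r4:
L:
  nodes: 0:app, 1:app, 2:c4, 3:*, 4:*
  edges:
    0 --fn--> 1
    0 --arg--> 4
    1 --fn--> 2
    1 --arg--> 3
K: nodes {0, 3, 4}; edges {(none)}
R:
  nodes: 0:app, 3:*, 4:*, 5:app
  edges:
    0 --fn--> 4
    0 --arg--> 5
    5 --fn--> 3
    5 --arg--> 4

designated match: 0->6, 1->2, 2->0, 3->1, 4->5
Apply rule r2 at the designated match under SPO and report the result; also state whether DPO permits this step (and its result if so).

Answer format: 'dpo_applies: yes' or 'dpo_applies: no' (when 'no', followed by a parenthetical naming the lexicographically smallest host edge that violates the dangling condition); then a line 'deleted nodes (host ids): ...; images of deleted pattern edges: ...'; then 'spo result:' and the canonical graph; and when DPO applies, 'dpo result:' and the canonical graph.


dpo_applies: no
(the rule deletes node 2, which keeps host edge (3,2,arg) outside the match image — the dangling condition fails, DPO blocks; SPO proceeds and side-deletes such edges)
deleted nodes (host ids): 0, 2; images of deleted pattern edges: (2,0,fn); (2,1,arg); (6,2,fn)
spo result:
nodes: 1:c1, 3:app, 5:c2, 6:app, 8:c1, 9:c3, 12:app, 13:c1, 14:app, 15:app
edges: (6,5,arg); (6,15,fn); (12,8,fn); (12,9,arg); (14,12,fn); (14,13,arg); (15,1,fn); (15,5,arg)


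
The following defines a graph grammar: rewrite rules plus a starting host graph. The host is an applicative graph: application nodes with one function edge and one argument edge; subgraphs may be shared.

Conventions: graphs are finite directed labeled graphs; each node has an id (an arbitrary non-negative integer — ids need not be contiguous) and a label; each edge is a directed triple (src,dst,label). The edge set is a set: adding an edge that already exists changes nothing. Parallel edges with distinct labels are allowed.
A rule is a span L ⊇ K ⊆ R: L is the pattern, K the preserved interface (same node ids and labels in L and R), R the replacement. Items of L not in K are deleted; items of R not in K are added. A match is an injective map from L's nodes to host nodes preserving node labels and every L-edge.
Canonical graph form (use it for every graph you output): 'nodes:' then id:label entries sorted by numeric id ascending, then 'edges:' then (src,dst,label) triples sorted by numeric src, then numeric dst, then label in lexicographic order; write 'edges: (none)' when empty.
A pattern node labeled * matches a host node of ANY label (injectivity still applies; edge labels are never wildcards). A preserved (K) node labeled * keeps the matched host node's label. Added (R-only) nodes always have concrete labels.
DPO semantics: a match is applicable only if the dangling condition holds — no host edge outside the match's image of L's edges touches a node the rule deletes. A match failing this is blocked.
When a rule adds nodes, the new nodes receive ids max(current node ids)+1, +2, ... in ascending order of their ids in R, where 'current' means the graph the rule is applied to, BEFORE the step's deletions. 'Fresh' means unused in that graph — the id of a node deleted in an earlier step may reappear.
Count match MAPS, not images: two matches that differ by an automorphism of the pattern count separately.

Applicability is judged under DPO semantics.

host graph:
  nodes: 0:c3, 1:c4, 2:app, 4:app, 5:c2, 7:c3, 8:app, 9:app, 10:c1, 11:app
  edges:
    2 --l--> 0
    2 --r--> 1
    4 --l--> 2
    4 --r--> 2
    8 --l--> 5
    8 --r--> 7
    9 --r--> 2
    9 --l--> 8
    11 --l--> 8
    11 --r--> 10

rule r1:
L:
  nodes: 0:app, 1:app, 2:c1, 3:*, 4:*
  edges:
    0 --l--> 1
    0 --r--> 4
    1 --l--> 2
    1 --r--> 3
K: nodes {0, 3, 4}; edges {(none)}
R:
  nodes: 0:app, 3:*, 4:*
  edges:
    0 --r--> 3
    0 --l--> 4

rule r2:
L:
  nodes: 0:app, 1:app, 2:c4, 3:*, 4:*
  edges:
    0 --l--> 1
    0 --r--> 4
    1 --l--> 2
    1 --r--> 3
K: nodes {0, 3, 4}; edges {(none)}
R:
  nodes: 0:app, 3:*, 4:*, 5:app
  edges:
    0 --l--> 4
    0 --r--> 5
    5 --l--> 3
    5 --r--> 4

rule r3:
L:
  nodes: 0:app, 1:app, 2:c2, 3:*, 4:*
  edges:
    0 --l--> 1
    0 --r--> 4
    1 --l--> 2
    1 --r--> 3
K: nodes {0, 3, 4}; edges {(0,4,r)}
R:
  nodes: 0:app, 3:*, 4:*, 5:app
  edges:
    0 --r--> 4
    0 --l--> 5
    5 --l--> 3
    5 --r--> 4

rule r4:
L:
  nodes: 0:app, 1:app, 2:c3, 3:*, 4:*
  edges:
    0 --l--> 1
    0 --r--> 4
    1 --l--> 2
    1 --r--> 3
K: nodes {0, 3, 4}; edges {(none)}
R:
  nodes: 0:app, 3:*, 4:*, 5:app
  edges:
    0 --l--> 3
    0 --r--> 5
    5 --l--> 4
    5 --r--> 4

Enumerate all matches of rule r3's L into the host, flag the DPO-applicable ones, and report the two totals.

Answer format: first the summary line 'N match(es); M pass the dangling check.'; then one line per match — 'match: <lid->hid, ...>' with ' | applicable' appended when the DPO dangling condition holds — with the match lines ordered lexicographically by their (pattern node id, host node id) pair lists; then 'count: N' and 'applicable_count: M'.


2 match(es); 0 pass the dangling check.
match: 0->9, 1->8, 2->5, 3->7, 4->2
match: 0->11, 1->8, 2->5, 3->7, 4->10
count: 2
applicable_count: 0
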